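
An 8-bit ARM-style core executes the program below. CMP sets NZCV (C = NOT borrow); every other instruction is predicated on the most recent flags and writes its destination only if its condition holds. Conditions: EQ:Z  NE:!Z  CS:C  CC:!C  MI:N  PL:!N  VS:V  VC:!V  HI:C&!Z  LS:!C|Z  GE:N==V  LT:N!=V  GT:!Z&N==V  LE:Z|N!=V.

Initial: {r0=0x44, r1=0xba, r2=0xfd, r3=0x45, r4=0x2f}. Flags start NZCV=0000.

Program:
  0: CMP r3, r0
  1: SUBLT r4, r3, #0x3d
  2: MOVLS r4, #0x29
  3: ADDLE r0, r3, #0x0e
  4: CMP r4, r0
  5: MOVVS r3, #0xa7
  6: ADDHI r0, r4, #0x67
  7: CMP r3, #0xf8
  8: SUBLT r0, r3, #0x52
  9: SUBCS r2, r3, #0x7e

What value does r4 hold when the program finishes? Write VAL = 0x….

VAL = 0x2f

0: ✓ CMP  NZCV=0010
1: · SUBLT
2: · MOVLS
3: · ADDLE
4: ✓ CMP  NZCV=1000
5: · MOVVS
6: · ADDHI
7: ✓ CMP  NZCV=0000
8: · SUBLT
9: · SUBCS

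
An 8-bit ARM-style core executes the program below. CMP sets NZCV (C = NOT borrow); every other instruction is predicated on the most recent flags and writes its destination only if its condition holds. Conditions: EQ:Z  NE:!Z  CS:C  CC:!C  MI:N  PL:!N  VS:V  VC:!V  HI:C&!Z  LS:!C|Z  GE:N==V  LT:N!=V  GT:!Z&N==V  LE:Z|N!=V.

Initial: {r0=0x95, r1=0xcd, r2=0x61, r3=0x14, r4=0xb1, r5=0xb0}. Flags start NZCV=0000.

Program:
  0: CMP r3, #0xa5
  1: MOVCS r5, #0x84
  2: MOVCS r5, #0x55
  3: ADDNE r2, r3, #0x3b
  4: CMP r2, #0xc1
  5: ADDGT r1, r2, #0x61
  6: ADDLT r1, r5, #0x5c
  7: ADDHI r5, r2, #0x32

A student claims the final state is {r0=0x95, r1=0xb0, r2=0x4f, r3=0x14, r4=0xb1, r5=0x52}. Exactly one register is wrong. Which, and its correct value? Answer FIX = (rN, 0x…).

FIX = (r5, 0xb0)

[0] flags=0000 → (cmp)
[1] flags=0000 CS?F → skip
[2] flags=0000 CS?F → skip
[3] flags=0000 NE?T → r2=0x4f
[4] flags=1001 → (cmp)
[5] flags=1001 GT?T → r1=0xb0
[6] flags=1001 LT?F → skip
[7] flags=1001 HI?F → skip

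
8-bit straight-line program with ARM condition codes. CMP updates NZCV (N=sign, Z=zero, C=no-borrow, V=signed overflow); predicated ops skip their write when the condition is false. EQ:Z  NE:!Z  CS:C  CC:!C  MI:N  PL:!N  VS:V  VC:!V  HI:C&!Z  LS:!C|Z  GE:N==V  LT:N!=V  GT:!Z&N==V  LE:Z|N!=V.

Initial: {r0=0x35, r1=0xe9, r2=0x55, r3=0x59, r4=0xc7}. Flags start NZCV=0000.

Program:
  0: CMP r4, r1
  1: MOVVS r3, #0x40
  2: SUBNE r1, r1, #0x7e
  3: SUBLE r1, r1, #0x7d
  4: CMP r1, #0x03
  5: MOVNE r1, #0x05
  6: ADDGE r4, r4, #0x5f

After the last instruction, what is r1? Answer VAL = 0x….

0: ✓ CMP  NZCV=1000
1: · MOVVS
2: ✓ SUBNE  r1←0x6b
3: ✓ SUBLE  r1←0xee
4: ✓ CMP  NZCV=1010
5: ✓ MOVNE  r1←0x05
6: · ADDGE

VAL = 0x05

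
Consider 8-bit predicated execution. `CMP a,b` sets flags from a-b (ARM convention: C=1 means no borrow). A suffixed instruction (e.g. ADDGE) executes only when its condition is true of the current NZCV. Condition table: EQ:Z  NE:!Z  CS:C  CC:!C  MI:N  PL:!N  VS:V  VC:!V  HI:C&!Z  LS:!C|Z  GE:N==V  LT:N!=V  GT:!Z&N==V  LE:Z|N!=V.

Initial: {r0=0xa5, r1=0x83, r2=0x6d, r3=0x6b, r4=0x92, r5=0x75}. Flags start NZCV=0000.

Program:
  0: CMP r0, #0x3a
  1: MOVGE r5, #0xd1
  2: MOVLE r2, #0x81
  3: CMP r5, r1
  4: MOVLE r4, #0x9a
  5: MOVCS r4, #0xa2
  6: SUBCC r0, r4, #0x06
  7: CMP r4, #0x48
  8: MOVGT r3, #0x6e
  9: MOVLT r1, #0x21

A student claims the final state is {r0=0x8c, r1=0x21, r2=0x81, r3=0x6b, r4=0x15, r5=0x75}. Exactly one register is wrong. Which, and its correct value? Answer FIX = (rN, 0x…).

FIX = (r4, 0x92)

0: ✓ CMP  NZCV=0011
1: · MOVGE
2: ✓ MOVLE  r2←0x81
3: ✓ CMP  NZCV=1001
4: · MOVLE
5: · MOVCS
6: ✓ SUBCC  r0←0x8c
7: ✓ CMP  NZCV=0011
8: · MOVGT
9: ✓ MOVLT  r1←0x21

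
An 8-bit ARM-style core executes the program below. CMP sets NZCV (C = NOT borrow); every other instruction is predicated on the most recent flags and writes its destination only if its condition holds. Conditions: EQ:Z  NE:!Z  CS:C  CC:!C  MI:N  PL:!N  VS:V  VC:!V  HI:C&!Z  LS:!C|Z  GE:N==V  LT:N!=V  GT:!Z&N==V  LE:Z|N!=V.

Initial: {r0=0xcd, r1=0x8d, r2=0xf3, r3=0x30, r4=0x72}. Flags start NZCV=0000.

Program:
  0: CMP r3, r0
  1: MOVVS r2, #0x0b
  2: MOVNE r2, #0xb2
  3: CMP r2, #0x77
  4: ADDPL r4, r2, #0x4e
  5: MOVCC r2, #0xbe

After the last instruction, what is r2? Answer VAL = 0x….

VAL = 0xb2

[0] flags=0000 → (cmp)
[1] flags=0000 VS?F → skip
[2] flags=0000 NE?T → r2=0xb2
[3] flags=0011 → (cmp)
[4] flags=0011 PL?T → r4=0x00
[5] flags=0011 CC?F → skip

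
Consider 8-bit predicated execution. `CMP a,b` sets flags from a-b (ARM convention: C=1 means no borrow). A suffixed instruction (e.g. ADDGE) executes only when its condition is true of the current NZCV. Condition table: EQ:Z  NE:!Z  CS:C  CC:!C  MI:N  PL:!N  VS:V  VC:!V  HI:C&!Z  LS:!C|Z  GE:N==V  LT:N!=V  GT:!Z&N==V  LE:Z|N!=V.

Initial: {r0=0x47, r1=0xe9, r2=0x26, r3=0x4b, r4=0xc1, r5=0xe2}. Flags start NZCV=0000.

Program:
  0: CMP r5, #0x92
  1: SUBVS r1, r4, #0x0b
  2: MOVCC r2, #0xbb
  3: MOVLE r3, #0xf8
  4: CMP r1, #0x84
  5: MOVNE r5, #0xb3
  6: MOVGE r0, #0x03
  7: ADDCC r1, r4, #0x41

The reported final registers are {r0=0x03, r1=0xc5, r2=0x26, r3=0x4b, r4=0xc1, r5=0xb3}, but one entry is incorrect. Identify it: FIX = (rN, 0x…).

0: ✓ CMP  NZCV=0010
1: · SUBVS
2: · MOVCC
3: · MOVLE
4: ✓ CMP  NZCV=0010
5: ✓ MOVNE  r5←0xb3
6: ✓ MOVGE  r0←0x03
7: · ADDCC

FIX = (r1, 0xe9)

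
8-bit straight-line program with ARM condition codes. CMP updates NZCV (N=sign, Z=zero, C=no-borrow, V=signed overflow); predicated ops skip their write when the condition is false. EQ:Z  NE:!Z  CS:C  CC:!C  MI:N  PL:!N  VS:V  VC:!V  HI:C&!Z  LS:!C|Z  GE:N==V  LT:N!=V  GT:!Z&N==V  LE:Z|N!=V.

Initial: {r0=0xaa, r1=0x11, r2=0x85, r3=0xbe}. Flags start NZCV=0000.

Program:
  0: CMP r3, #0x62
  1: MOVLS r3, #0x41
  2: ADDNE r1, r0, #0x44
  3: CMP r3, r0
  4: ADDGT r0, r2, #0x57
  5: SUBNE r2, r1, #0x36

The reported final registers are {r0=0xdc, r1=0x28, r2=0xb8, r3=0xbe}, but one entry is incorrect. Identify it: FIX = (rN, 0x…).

[0] flags=0011 → (cmp)
[1] flags=0011 LS?F → skip
[2] flags=0011 NE?T → r1=0xee
[3] flags=0010 → (cmp)
[4] flags=0010 GT?T → r0=0xdc
[5] flags=0010 NE?T → r2=0xb8

FIX = (r1, 0xee)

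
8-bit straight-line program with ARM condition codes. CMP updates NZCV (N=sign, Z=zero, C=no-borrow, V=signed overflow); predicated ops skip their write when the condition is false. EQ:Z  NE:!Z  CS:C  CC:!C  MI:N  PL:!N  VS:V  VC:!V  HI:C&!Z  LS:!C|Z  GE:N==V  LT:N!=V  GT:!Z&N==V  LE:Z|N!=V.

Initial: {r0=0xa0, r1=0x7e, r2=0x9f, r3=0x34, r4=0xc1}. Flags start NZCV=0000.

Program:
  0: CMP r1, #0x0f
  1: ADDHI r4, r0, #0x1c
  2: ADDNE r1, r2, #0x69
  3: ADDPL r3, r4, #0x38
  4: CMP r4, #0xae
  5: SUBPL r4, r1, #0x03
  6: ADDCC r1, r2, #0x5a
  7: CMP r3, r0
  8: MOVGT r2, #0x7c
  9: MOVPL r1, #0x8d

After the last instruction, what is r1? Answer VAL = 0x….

[0] flags=0010 → (cmp)
[1] flags=0010 HI?T → r4=0xbc
[2] flags=0010 NE?T → r1=0x08
[3] flags=0010 PL?T → r3=0xf4
[4] flags=0010 → (cmp)
[5] flags=0010 PL?T → r4=0x05
[6] flags=0010 CC?F → skip
[7] flags=0010 → (cmp)
[8] flags=0010 GT?T → r2=0x7c
[9] flags=0010 PL?T → r1=0x8d

VAL = 0x8d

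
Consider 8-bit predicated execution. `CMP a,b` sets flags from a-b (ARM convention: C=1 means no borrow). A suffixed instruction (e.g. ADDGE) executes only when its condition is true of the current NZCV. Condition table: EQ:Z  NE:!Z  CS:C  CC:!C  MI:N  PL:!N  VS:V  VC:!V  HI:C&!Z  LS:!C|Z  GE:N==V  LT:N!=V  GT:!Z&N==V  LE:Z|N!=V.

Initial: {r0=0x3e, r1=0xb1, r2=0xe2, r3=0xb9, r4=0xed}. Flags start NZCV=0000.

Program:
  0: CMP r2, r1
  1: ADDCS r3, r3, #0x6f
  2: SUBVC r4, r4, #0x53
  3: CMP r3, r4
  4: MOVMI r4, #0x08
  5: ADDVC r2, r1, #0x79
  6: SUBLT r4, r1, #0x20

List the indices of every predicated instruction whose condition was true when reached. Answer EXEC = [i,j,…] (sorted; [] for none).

[0] flags=0010 → (cmp)
[1] flags=0010 CS?T → r3=0x28
[2] flags=0010 VC?T → r4=0x9a
[3] flags=1001 → (cmp)
[4] flags=1001 MI?T → r4=0x08
[5] flags=1001 VC?F → skip
[6] flags=1001 LT?F → skip

EXEC = [1,2,4]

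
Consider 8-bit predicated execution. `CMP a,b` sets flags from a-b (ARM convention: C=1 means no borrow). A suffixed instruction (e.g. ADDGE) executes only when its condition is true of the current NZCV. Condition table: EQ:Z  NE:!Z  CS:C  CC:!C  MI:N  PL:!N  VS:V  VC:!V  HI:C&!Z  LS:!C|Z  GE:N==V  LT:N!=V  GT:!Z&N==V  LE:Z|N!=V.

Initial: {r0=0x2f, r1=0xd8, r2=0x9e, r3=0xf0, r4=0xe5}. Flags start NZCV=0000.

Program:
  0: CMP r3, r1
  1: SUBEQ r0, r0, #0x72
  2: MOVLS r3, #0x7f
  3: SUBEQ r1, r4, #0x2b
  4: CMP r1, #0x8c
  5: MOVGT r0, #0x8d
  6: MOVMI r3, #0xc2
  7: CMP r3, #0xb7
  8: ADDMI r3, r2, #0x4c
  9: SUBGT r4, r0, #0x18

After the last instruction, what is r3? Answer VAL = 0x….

0: ✓ CMP  NZCV=0010
1: · SUBEQ
2: · MOVLS
3: · SUBEQ
4: ✓ CMP  NZCV=0010
5: ✓ MOVGT  r0←0x8d
6: · MOVMI
7: ✓ CMP  NZCV=0010
8: · ADDMI
9: ✓ SUBGT  r4←0x75

VAL = 0xf0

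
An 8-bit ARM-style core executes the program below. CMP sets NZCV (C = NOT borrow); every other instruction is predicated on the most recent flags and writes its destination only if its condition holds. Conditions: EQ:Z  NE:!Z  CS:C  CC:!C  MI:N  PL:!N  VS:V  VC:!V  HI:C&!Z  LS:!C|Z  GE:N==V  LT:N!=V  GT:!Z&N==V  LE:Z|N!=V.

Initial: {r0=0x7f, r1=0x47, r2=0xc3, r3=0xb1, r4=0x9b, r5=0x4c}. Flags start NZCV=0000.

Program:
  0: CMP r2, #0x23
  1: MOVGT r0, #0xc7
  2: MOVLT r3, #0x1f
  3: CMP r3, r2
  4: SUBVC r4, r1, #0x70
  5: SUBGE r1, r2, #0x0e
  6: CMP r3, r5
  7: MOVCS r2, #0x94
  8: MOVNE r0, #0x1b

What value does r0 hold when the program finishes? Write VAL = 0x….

VAL = 0x1b

0: ✓ CMP  NZCV=1010
1: · MOVGT
2: ✓ MOVLT  r3←0x1f
3: ✓ CMP  NZCV=0000
4: ✓ SUBVC  r4←0xd7
5: ✓ SUBGE  r1←0xb5
6: ✓ CMP  NZCV=1000
7: · MOVCS
8: ✓ MOVNE  r0←0x1b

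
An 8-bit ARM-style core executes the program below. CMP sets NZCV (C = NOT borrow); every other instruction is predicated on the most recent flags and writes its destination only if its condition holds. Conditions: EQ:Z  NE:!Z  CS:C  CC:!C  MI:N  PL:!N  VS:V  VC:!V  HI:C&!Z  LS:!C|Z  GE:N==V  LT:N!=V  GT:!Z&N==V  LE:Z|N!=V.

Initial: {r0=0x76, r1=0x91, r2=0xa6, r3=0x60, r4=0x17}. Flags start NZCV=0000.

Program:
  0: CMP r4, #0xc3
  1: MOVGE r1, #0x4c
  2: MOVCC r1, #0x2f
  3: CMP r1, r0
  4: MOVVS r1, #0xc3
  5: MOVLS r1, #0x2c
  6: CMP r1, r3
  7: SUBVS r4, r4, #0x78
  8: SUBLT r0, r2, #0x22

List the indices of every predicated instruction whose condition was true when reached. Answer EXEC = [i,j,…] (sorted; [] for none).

EXEC = [1,2,5,8]

0: ✓ CMP  NZCV=0000
1: ✓ MOVGE  r1←0x4c
2: ✓ MOVCC  r1←0x2f
3: ✓ CMP  NZCV=1000
4: · MOVVS
5: ✓ MOVLS  r1←0x2c
6: ✓ CMP  NZCV=1000
7: · SUBVS
8: ✓ SUBLT  r0←0x84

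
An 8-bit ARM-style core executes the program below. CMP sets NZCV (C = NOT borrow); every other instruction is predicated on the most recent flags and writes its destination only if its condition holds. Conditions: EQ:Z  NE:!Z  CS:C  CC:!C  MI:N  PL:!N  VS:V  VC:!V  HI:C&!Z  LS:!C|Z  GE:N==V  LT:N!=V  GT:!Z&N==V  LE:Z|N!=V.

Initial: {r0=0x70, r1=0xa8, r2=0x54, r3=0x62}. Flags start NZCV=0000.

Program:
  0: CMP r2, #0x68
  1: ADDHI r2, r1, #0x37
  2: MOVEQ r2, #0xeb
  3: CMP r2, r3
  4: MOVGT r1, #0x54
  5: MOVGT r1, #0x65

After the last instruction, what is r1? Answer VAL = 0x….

0: ✓ CMP  NZCV=1000
1: · ADDHI
2: · MOVEQ
3: ✓ CMP  NZCV=1000
4: · MOVGT
5: · MOVGT

VAL = 0xa8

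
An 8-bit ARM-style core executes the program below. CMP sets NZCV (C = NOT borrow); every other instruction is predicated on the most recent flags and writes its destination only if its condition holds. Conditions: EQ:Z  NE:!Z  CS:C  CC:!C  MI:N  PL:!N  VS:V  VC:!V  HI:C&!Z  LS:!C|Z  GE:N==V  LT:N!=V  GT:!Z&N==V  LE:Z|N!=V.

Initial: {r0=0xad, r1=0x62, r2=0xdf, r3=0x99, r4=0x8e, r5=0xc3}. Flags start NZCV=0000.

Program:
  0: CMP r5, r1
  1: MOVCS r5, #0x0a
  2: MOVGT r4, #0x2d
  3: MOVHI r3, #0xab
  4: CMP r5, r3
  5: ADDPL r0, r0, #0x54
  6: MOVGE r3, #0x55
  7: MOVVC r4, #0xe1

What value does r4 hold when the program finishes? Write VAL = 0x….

VAL = 0xe1

[0] flags=0011 → (cmp)
[1] flags=0011 CS?T → r5=0x0a
[2] flags=0011 GT?F → skip
[3] flags=0011 HI?T → r3=0xab
[4] flags=0000 → (cmp)
[5] flags=0000 PL?T → r0=0x01
[6] flags=0000 GE?T → r3=0x55
[7] flags=0000 VC?T → r4=0xe1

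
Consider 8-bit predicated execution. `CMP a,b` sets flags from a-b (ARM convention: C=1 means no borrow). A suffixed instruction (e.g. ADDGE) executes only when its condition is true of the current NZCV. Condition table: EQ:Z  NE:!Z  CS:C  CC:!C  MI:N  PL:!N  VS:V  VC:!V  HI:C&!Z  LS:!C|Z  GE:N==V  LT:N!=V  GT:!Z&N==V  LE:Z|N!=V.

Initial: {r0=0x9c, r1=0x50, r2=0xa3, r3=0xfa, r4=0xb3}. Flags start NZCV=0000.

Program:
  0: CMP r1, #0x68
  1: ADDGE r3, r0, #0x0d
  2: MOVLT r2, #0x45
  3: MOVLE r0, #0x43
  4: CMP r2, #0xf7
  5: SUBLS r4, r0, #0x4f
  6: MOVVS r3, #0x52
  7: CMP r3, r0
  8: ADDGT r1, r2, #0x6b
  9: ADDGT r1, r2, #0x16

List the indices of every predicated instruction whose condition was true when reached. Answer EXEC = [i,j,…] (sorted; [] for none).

EXEC = [2,3,5]

0: ✓ CMP  NZCV=1000
1: · ADDGE
2: ✓ MOVLT  r2←0x45
3: ✓ MOVLE  r0←0x43
4: ✓ CMP  NZCV=0000
5: ✓ SUBLS  r4←0xf4
6: · MOVVS
7: ✓ CMP  NZCV=1010
8: · ADDGT
9: · ADDGT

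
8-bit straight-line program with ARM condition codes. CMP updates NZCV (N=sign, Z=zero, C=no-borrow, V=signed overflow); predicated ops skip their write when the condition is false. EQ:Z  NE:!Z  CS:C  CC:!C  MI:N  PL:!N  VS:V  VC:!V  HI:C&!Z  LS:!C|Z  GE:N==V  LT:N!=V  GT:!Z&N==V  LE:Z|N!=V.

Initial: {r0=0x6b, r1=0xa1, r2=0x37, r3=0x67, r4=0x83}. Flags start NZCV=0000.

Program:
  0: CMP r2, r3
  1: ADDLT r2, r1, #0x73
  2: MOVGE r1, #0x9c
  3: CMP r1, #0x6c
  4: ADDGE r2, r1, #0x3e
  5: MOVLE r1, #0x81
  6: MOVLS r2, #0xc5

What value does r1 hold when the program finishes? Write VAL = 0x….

[0] flags=1000 → (cmp)
[1] flags=1000 LT?T → r2=0x14
[2] flags=1000 GE?F → skip
[3] flags=0011 → (cmp)
[4] flags=0011 GE?F → skip
[5] flags=0011 LE?T → r1=0x81
[6] flags=0011 LS?F → skip

VAL = 0x81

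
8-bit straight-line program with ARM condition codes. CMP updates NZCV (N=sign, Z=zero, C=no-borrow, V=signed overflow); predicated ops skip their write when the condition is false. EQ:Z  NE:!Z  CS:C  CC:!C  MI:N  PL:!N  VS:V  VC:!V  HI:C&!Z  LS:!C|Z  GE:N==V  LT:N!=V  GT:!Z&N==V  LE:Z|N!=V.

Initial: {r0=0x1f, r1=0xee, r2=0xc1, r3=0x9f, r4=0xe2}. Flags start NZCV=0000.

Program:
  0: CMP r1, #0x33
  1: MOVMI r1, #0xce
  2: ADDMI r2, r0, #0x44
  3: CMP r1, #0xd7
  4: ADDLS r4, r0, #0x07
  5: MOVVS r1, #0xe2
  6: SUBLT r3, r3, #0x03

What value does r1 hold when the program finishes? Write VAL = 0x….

VAL = 0xce

0: ✓ CMP  NZCV=1010
1: ✓ MOVMI  r1←0xce
2: ✓ ADDMI  r2←0x63
3: ✓ CMP  NZCV=1000
4: ✓ ADDLS  r4←0x26
5: · MOVVS
6: ✓ SUBLT  r3←0x9c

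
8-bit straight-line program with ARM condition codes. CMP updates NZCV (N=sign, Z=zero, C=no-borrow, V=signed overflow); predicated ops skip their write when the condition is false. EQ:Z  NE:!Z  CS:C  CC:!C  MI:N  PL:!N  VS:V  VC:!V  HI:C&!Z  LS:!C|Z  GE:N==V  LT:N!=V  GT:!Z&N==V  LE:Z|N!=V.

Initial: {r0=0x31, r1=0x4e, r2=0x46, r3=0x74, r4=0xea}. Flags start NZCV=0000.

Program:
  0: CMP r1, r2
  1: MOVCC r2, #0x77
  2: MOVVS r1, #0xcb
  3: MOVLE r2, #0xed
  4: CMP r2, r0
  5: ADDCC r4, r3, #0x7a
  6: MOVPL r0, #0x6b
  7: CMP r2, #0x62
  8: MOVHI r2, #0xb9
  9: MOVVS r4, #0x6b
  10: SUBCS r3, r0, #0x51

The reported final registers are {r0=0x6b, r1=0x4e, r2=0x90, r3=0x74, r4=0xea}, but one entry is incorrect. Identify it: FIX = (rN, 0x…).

0: ✓ CMP  NZCV=0010
1: · MOVCC
2: · MOVVS
3: · MOVLE
4: ✓ CMP  NZCV=0010
5: · ADDCC
6: ✓ MOVPL  r0←0x6b
7: ✓ CMP  NZCV=1000
8: · MOVHI
9: · MOVVS
10: · SUBCS

FIX = (r2, 0x46)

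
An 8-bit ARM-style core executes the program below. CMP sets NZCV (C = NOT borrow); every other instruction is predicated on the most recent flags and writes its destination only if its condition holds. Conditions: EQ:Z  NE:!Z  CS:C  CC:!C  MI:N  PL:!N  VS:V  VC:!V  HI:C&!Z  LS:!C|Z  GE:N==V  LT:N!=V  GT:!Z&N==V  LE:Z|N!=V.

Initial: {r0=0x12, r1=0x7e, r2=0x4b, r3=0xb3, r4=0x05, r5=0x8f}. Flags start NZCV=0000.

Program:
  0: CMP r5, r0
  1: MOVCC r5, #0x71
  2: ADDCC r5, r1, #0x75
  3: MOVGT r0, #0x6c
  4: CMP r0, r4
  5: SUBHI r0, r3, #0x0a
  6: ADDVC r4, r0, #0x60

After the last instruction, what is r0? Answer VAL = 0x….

VAL = 0xa9

0: ✓ CMP  NZCV=0011
1: · MOVCC
2: · ADDCC
3: · MOVGT
4: ✓ CMP  NZCV=0010
5: ✓ SUBHI  r0←0xa9
6: ✓ ADDVC  r4←0x09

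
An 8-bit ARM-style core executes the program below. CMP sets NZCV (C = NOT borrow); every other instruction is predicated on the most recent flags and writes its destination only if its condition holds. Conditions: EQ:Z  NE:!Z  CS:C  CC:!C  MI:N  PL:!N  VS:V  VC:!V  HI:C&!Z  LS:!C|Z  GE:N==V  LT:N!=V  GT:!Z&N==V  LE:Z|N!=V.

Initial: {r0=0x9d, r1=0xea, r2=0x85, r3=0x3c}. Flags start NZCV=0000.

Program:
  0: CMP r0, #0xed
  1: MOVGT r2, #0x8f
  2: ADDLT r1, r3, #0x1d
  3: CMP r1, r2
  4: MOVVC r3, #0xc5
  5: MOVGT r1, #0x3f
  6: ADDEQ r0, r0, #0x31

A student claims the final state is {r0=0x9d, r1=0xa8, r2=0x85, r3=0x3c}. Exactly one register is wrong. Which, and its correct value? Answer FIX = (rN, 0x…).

[0] flags=1000 → (cmp)
[1] flags=1000 GT?F → skip
[2] flags=1000 LT?T → r1=0x59
[3] flags=1001 → (cmp)
[4] flags=1001 VC?F → skip
[5] flags=1001 GT?T → r1=0x3f
[6] flags=1001 EQ?F → skip

FIX = (r1, 0x3f)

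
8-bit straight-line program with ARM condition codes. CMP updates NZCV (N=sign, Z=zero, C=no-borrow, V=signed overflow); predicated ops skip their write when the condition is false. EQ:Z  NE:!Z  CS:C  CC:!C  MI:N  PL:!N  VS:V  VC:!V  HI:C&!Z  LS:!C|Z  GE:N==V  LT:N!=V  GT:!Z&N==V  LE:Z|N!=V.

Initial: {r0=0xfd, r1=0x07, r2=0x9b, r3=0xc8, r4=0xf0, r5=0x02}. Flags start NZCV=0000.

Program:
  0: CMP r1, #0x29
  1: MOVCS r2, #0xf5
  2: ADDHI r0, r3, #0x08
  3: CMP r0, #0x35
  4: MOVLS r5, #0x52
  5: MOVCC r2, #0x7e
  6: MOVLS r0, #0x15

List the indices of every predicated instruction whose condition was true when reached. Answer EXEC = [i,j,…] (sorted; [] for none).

EXEC = []

0: ✓ CMP  NZCV=1000
1: · MOVCS
2: · ADDHI
3: ✓ CMP  NZCV=1010
4: · MOVLS
5: · MOVCC
6: · MOVLS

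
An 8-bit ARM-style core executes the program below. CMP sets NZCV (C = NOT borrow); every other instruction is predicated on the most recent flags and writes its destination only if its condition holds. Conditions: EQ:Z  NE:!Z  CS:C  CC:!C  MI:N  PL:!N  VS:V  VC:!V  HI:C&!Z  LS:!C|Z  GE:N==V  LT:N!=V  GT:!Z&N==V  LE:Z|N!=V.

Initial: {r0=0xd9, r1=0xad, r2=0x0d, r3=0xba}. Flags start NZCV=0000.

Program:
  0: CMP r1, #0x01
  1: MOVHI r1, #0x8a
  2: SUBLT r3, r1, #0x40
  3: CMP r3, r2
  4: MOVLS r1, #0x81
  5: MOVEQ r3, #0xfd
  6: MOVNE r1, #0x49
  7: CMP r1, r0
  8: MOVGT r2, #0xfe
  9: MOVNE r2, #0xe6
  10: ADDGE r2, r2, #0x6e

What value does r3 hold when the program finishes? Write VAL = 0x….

VAL = 0x4a

0: ✓ CMP  NZCV=1010
1: ✓ MOVHI  r1←0x8a
2: ✓ SUBLT  r3←0x4a
3: ✓ CMP  NZCV=0010
4: · MOVLS
5: · MOVEQ
6: ✓ MOVNE  r1←0x49
7: ✓ CMP  NZCV=0000
8: ✓ MOVGT  r2←0xfe
9: ✓ MOVNE  r2←0xe6
10: ✓ ADDGE  r2←0x54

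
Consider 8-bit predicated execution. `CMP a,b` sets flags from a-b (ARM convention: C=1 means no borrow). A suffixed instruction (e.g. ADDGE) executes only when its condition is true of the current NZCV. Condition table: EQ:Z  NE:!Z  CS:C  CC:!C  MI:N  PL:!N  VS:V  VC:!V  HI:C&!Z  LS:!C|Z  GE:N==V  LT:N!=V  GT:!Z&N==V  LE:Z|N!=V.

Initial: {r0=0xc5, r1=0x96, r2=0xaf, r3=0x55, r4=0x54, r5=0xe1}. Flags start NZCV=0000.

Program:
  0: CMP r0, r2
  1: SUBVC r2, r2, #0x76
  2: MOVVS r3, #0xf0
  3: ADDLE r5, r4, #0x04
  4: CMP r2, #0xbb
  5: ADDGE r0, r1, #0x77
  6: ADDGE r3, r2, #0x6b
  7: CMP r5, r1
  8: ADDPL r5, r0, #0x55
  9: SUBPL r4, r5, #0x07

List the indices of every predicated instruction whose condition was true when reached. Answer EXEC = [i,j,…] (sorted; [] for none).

EXEC = [1,5,6,8,9]

0: ✓ CMP  NZCV=0010
1: ✓ SUBVC  r2←0x39
2: · MOVVS
3: · ADDLE
4: ✓ CMP  NZCV=0000
5: ✓ ADDGE  r0←0x0d
6: ✓ ADDGE  r3←0xa4
7: ✓ CMP  NZCV=0010
8: ✓ ADDPL  r5←0x62
9: ✓ SUBPL  r4←0x5b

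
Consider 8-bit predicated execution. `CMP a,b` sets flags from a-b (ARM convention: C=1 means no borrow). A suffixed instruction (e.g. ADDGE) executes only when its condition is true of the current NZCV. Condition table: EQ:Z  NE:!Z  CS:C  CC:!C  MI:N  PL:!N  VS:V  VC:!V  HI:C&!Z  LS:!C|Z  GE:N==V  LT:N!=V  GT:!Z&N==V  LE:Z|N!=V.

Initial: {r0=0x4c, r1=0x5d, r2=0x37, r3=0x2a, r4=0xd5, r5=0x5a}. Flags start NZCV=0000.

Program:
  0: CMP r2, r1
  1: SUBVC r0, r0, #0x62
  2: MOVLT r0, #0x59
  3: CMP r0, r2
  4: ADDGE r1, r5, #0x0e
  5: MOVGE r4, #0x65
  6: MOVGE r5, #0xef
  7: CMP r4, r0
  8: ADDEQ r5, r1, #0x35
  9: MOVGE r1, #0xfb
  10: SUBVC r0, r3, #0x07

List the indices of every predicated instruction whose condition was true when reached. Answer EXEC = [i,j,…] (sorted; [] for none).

EXEC = [1,2,4,5,6,9,10]

[0] flags=1000 → (cmp)
[1] flags=1000 VC?T → r0=0xea
[2] flags=1000 LT?T → r0=0x59
[3] flags=0010 → (cmp)
[4] flags=0010 GE?T → r1=0x68
[5] flags=0010 GE?T → r4=0x65
[6] flags=0010 GE?T → r5=0xef
[7] flags=0010 → (cmp)
[8] flags=0010 EQ?F → skip
[9] flags=0010 GE?T → r1=0xfb
[10] flags=0010 VC?T → r0=0x23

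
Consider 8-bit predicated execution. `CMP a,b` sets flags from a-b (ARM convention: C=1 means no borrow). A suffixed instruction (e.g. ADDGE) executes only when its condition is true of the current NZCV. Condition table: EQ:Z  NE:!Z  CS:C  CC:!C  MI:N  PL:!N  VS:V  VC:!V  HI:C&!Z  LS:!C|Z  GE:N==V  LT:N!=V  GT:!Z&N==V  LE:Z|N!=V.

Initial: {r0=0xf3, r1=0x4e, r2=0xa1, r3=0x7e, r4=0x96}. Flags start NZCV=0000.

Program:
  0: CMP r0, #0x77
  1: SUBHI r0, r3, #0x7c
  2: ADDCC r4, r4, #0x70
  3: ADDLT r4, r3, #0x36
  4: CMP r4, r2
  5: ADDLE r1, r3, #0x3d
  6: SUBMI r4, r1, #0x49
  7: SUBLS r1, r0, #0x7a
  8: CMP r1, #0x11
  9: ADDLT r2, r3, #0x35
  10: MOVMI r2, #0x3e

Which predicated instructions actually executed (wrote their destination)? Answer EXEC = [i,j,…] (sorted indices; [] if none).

0: ✓ CMP  NZCV=0011
1: ✓ SUBHI  r0←0x02
2: · ADDCC
3: ✓ ADDLT  r4←0xb4
4: ✓ CMP  NZCV=0010
5: · ADDLE
6: · SUBMI
7: · SUBLS
8: ✓ CMP  NZCV=0010
9: · ADDLT
10: · MOVMI

EXEC = [1,3]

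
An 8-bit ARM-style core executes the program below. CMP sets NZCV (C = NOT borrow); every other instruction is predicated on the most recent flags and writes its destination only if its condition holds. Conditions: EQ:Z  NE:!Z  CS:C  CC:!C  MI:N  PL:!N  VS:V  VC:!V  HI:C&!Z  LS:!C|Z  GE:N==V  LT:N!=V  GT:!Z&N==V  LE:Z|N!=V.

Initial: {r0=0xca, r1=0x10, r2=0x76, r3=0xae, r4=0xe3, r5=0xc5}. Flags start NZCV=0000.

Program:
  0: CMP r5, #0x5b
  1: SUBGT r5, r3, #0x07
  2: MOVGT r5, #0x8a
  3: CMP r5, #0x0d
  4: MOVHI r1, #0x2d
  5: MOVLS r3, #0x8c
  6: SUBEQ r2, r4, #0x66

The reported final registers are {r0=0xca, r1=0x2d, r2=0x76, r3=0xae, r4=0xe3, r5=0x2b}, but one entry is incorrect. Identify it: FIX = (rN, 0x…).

FIX = (r5, 0xc5)

0: ✓ CMP  NZCV=0011
1: · SUBGT
2: · MOVGT
3: ✓ CMP  NZCV=1010
4: ✓ MOVHI  r1←0x2d
5: · MOVLS
6: · SUBEQ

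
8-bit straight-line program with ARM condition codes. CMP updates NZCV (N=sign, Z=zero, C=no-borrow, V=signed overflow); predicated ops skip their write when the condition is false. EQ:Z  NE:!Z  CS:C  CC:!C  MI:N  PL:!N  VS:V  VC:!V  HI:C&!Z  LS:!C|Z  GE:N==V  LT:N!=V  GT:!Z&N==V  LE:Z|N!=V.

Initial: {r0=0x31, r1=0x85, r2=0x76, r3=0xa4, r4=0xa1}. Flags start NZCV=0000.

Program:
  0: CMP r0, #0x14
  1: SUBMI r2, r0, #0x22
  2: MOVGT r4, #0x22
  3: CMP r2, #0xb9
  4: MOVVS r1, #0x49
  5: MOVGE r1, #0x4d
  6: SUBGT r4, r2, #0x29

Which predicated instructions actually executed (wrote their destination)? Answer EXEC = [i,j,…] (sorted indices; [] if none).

EXEC = [2,4,5,6]

0: ✓ CMP  NZCV=0010
1: · SUBMI
2: ✓ MOVGT  r4←0x22
3: ✓ CMP  NZCV=1001
4: ✓ MOVVS  r1←0x49
5: ✓ MOVGE  r1←0x4d
6: ✓ SUBGT  r4←0x4d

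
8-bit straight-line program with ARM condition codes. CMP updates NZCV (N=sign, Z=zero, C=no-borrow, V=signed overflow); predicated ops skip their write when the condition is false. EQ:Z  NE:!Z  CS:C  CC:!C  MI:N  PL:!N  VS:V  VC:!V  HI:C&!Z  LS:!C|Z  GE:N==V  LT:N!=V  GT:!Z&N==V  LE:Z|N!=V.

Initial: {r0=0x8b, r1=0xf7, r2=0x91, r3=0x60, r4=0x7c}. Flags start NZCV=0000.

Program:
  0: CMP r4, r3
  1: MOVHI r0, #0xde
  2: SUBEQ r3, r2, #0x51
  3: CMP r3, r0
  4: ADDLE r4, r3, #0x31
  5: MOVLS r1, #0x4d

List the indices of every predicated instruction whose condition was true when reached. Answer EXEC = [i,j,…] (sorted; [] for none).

EXEC = [1,5]

[0] flags=0010 → (cmp)
[1] flags=0010 HI?T → r0=0xde
[2] flags=0010 EQ?F → skip
[3] flags=1001 → (cmp)
[4] flags=1001 LE?F → skip
[5] flags=1001 LS?T → r1=0x4d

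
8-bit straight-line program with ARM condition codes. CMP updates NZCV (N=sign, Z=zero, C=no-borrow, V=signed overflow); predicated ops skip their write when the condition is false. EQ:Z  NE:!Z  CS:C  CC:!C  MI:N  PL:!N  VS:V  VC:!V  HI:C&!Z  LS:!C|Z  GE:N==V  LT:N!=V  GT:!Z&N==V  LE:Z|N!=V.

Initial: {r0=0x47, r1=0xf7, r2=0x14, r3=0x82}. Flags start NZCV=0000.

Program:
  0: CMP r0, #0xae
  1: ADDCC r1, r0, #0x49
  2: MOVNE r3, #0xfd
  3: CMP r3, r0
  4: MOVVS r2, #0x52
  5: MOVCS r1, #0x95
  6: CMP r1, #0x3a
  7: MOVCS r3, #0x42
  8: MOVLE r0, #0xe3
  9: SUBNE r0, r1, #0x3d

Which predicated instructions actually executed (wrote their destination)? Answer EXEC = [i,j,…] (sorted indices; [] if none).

EXEC = [1,2,5,7,8,9]

0: ✓ CMP  NZCV=1001
1: ✓ ADDCC  r1←0x90
2: ✓ MOVNE  r3←0xfd
3: ✓ CMP  NZCV=1010
4: · MOVVS
5: ✓ MOVCS  r1←0x95
6: ✓ CMP  NZCV=0011
7: ✓ MOVCS  r3←0x42
8: ✓ MOVLE  r0←0xe3
9: ✓ SUBNE  r0←0x58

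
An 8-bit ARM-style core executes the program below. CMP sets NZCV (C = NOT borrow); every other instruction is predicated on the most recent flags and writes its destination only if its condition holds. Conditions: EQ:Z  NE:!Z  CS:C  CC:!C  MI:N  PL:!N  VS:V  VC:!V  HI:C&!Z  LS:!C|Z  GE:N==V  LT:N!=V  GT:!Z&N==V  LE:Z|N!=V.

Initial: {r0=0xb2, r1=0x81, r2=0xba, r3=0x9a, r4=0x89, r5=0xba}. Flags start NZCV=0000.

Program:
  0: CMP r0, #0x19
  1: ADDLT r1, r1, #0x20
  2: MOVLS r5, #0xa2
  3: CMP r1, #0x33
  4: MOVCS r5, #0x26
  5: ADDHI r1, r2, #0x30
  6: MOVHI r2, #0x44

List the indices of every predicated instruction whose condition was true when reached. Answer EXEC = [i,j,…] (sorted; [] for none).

0: ✓ CMP  NZCV=1010
1: ✓ ADDLT  r1←0xa1
2: · MOVLS
3: ✓ CMP  NZCV=0011
4: ✓ MOVCS  r5←0x26
5: ✓ ADDHI  r1←0xea
6: ✓ MOVHI  r2←0x44

EXEC = [1,4,5,6]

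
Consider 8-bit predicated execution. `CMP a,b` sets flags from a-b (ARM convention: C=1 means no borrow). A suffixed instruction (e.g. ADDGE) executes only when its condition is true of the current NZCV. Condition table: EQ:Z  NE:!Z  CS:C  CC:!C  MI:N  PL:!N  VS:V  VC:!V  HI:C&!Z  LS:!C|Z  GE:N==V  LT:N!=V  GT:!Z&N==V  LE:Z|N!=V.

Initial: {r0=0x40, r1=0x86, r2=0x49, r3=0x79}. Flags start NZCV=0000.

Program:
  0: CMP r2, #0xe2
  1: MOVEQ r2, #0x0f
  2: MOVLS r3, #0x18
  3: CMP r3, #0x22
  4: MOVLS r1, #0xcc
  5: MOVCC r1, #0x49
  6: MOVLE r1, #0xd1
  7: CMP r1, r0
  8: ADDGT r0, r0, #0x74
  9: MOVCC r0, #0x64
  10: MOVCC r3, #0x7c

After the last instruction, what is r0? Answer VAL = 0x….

[0] flags=0000 → (cmp)
[1] flags=0000 EQ?F → skip
[2] flags=0000 LS?T → r3=0x18
[3] flags=1000 → (cmp)
[4] flags=1000 LS?T → r1=0xcc
[5] flags=1000 CC?T → r1=0x49
[6] flags=1000 LE?T → r1=0xd1
[7] flags=1010 → (cmp)
[8] flags=1010 GT?F → skip
[9] flags=1010 CC?F → skip
[10] flags=1010 CC?F → skip

VAL = 0x40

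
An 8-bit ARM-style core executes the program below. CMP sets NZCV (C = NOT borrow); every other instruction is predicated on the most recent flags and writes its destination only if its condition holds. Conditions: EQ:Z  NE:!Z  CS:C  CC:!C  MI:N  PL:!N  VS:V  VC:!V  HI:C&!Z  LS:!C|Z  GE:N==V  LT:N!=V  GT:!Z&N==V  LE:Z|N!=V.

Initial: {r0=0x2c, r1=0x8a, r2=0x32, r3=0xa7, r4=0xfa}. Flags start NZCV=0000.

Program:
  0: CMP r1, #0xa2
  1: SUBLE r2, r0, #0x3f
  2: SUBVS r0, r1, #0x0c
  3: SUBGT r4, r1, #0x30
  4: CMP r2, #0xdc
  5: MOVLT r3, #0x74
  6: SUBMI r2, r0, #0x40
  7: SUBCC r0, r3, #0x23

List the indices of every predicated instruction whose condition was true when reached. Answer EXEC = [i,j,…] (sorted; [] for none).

0: ✓ CMP  NZCV=1000
1: ✓ SUBLE  r2←0xed
2: · SUBVS
3: · SUBGT
4: ✓ CMP  NZCV=0010
5: · MOVLT
6: · SUBMI
7: · SUBCC

EXEC = [1]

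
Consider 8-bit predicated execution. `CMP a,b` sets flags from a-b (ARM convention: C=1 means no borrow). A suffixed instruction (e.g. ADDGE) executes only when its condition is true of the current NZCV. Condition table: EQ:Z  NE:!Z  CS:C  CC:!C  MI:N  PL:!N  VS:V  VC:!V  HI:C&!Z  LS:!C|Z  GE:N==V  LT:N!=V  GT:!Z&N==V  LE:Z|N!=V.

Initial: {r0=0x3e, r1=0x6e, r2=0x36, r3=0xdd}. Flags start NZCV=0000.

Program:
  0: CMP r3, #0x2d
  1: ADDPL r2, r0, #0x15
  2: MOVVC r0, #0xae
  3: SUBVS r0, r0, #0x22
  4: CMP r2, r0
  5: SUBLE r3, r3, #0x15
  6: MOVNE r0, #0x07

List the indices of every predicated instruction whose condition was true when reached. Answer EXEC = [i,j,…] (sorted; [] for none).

0: ✓ CMP  NZCV=1010
1: · ADDPL
2: ✓ MOVVC  r0←0xae
3: · SUBVS
4: ✓ CMP  NZCV=1001
5: · SUBLE
6: ✓ MOVNE  r0←0x07

EXEC = [2,6]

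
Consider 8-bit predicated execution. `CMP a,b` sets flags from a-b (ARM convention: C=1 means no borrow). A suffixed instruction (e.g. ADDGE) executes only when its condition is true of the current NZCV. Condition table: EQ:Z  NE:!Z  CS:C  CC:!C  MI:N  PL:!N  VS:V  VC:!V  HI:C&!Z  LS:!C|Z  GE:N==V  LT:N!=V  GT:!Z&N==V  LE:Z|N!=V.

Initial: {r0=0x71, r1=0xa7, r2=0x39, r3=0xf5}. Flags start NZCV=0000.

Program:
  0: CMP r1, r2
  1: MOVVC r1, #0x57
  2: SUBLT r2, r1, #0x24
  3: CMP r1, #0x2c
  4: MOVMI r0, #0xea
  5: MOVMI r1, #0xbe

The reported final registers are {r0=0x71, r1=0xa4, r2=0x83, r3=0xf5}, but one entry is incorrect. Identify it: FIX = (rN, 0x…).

FIX = (r1, 0xa7)

0: ✓ CMP  NZCV=0011
1: · MOVVC
2: ✓ SUBLT  r2←0x83
3: ✓ CMP  NZCV=0011
4: · MOVMI
5: · MOVMI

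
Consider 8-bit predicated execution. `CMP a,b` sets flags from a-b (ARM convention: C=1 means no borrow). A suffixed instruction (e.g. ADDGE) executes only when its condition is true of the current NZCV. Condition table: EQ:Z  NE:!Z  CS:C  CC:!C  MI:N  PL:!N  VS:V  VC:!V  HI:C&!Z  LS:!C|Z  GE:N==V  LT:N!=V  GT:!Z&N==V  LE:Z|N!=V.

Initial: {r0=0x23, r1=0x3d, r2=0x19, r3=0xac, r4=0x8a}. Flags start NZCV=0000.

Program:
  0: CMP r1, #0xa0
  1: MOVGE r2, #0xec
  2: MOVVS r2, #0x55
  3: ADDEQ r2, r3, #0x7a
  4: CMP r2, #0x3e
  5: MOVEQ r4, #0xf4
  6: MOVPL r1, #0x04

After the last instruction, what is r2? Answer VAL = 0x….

0: ✓ CMP  NZCV=1001
1: ✓ MOVGE  r2←0xec
2: ✓ MOVVS  r2←0x55
3: · ADDEQ
4: ✓ CMP  NZCV=0010
5: · MOVEQ
6: ✓ MOVPL  r1←0x04

VAL = 0x55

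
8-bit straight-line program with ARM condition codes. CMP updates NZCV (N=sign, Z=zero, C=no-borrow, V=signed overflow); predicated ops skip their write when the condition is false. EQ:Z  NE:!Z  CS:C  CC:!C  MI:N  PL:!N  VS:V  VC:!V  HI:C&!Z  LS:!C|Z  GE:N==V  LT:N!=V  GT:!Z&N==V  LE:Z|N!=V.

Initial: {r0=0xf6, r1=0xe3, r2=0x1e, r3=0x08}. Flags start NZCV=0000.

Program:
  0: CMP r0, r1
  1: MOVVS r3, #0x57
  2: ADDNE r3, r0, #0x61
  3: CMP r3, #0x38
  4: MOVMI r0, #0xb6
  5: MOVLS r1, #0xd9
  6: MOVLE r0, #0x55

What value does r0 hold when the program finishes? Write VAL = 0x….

VAL = 0xf6

[0] flags=0010 → (cmp)
[1] flags=0010 VS?F → skip
[2] flags=0010 NE?T → r3=0x57
[3] flags=0010 → (cmp)
[4] flags=0010 MI?F → skip
[5] flags=0010 LS?F → skip
[6] flags=0010 LE?F → skip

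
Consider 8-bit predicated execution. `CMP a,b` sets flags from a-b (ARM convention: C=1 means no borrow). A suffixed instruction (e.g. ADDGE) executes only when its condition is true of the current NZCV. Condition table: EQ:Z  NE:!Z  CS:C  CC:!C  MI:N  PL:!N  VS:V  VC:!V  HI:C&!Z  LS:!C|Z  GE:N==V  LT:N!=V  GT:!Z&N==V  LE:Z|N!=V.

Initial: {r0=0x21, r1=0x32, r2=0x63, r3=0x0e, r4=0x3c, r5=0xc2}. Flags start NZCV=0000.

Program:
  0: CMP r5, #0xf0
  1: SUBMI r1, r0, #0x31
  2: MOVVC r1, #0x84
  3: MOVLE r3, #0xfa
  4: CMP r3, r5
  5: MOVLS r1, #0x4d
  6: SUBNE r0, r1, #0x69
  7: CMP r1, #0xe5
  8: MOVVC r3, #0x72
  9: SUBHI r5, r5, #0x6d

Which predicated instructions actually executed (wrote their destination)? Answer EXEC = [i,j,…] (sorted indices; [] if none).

0: ✓ CMP  NZCV=1000
1: ✓ SUBMI  r1←0xf0
2: ✓ MOVVC  r1←0x84
3: ✓ MOVLE  r3←0xfa
4: ✓ CMP  NZCV=0010
5: · MOVLS
6: ✓ SUBNE  r0←0x1b
7: ✓ CMP  NZCV=1000
8: ✓ MOVVC  r3←0x72
9: · SUBHI

EXEC = [1,2,3,6,8]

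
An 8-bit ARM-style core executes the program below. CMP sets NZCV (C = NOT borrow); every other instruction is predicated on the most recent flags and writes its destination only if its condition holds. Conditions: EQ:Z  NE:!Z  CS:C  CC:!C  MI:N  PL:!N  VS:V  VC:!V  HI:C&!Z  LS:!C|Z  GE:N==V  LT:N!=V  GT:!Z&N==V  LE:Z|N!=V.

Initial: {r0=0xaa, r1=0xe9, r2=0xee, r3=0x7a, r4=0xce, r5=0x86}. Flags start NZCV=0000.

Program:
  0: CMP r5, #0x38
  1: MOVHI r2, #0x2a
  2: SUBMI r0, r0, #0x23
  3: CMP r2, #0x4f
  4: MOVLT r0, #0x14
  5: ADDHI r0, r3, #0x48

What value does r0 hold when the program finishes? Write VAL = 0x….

VAL = 0x14

[0] flags=0011 → (cmp)
[1] flags=0011 HI?T → r2=0x2a
[2] flags=0011 MI?F → skip
[3] flags=1000 → (cmp)
[4] flags=1000 LT?T → r0=0x14
[5] flags=1000 HI?F → skip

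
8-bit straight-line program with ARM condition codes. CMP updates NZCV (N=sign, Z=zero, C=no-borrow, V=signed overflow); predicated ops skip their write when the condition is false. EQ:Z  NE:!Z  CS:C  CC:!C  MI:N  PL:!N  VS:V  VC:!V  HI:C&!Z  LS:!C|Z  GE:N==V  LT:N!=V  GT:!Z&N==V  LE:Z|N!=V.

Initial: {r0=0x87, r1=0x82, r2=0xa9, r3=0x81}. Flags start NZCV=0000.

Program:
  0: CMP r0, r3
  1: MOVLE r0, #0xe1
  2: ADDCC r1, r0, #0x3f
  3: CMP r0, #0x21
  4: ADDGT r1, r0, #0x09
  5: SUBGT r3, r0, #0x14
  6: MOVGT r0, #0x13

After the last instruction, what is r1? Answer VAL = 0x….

0: ✓ CMP  NZCV=0010
1: · MOVLE
2: · ADDCC
3: ✓ CMP  NZCV=0011
4: · ADDGT
5: · SUBGT
6: · MOVGT

VAL = 0x82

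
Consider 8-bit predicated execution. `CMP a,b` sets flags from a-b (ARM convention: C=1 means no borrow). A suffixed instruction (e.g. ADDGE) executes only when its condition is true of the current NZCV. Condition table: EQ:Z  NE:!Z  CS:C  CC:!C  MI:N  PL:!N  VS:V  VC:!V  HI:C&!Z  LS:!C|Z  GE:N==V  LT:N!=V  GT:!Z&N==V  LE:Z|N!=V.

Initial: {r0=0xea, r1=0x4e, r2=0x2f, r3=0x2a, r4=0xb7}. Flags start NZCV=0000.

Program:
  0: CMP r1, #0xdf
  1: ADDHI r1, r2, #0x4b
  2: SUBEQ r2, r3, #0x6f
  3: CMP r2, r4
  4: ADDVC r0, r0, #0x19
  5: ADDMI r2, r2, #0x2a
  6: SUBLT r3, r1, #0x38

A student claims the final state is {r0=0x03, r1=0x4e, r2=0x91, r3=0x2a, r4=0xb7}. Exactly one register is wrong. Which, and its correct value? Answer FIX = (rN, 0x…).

[0] flags=0000 → (cmp)
[1] flags=0000 HI?F → skip
[2] flags=0000 EQ?F → skip
[3] flags=0000 → (cmp)
[4] flags=0000 VC?T → r0=0x03
[5] flags=0000 MI?F → skip
[6] flags=0000 LT?F → skip

FIX = (r2, 0x2f)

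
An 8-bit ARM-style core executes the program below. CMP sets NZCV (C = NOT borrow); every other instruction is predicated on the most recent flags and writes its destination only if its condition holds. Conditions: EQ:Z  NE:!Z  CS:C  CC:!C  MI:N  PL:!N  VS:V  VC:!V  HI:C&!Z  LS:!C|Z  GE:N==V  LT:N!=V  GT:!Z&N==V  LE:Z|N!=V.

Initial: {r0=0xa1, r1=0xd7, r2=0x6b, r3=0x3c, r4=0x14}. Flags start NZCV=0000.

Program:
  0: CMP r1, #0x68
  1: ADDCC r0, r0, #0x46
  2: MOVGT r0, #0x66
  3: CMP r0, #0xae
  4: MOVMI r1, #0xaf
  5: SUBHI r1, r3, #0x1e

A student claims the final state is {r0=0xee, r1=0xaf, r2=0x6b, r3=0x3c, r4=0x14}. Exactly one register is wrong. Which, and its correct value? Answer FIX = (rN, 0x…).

FIX = (r0, 0xa1)

0: ✓ CMP  NZCV=0011
1: · ADDCC
2: · MOVGT
3: ✓ CMP  NZCV=1000
4: ✓ MOVMI  r1←0xaf
5: · SUBHI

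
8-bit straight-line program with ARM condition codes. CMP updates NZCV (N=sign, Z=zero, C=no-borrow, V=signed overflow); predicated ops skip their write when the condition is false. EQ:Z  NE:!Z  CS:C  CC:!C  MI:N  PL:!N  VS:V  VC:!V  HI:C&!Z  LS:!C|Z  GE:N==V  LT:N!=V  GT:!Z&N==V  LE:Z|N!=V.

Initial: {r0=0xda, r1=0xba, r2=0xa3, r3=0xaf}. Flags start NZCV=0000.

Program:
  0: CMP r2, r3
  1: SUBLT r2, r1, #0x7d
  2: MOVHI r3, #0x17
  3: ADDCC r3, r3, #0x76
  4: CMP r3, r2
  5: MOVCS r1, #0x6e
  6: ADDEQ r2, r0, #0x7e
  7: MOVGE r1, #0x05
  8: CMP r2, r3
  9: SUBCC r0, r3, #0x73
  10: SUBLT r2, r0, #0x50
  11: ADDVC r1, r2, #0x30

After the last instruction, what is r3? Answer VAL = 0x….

VAL = 0x25

0: ✓ CMP  NZCV=1000
1: ✓ SUBLT  r2←0x3d
2: · MOVHI
3: ✓ ADDCC  r3←0x25
4: ✓ CMP  NZCV=1000
5: · MOVCS
6: · ADDEQ
7: · MOVGE
8: ✓ CMP  NZCV=0010
9: · SUBCC
10: · SUBLT
11: ✓ ADDVC  r1←0x6d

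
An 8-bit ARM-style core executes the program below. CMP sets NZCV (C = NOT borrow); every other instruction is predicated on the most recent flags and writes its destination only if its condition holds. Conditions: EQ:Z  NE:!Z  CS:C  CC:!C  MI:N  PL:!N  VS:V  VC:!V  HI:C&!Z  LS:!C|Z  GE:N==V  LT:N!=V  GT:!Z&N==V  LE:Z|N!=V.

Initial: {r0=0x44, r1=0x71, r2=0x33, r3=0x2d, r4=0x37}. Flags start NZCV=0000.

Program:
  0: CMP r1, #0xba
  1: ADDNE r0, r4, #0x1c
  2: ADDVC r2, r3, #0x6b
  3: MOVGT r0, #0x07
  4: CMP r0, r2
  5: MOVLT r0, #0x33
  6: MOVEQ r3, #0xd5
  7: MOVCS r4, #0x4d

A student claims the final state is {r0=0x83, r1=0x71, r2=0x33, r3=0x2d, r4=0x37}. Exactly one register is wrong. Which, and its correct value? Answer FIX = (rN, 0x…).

0: ✓ CMP  NZCV=1001
1: ✓ ADDNE  r0←0x53
2: · ADDVC
3: ✓ MOVGT  r0←0x07
4: ✓ CMP  NZCV=1000
5: ✓ MOVLT  r0←0x33
6: · MOVEQ
7: · MOVCS

FIX = (r0, 0x33)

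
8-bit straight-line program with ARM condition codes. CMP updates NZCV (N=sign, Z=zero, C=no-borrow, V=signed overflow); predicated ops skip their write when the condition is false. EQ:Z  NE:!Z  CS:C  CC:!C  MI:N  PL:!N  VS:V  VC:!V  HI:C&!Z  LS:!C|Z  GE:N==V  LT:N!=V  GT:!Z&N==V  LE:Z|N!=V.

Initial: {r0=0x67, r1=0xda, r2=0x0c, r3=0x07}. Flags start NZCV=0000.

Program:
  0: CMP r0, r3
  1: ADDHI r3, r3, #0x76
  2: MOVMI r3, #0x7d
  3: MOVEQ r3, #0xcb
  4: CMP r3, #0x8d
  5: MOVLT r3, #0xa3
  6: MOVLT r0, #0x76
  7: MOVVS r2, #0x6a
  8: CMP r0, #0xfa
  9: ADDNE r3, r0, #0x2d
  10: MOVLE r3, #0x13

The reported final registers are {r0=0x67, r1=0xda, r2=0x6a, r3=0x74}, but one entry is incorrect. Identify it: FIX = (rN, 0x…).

0: ✓ CMP  NZCV=0010
1: ✓ ADDHI  r3←0x7d
2: · MOVMI
3: · MOVEQ
4: ✓ CMP  NZCV=1001
5: · MOVLT
6: · MOVLT
7: ✓ MOVVS  r2←0x6a
8: ✓ CMP  NZCV=0000
9: ✓ ADDNE  r3←0x94
10: · MOVLE

FIX = (r3, 0x94)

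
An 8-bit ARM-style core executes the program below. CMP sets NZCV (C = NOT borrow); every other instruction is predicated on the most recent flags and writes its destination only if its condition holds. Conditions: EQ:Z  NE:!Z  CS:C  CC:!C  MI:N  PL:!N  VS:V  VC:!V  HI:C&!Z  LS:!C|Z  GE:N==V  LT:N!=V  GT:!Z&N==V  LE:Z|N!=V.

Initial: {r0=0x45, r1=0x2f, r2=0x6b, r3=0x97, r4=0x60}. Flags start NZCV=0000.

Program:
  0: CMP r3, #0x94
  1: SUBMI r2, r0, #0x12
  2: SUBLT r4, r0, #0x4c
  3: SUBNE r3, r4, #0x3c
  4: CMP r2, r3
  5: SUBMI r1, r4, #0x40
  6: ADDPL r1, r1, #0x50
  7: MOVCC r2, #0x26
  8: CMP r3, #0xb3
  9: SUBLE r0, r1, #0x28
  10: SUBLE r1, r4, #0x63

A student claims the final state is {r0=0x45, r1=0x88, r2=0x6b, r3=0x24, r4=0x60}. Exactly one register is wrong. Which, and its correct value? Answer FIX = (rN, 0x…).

0: ✓ CMP  NZCV=0010
1: · SUBMI
2: · SUBLT
3: ✓ SUBNE  r3←0x24
4: ✓ CMP  NZCV=0010
5: · SUBMI
6: ✓ ADDPL  r1←0x7f
7: · MOVCC
8: ✓ CMP  NZCV=0000
9: · SUBLE
10: · SUBLE

FIX = (r1, 0x7f)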